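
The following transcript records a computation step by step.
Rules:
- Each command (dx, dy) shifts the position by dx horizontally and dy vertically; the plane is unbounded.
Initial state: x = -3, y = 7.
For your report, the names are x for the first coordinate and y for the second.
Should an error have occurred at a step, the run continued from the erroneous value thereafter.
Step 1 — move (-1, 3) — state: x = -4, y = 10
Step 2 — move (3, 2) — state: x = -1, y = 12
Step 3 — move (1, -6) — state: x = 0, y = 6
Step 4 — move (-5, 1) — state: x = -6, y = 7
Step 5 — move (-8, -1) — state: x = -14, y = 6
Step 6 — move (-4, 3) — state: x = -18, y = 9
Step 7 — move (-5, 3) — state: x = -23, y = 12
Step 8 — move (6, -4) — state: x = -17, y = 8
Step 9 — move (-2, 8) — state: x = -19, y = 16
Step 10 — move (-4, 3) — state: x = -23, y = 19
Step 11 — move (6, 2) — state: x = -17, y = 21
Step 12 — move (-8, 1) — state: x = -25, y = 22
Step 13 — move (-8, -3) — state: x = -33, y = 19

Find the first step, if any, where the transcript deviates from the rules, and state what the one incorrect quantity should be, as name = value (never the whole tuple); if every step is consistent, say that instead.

Recomputing the run from the initial state:
step 1: x = -4, y = 10
step 2: x = -1, y = 12
step 3: x = 0, y = 6
step 4: x = -5, y = 7
step 5: x = -13, y = 6
step 6: x = -17, y = 9
step 7: x = -22, y = 12
step 8: x = -16, y = 8
step 9: x = -18, y = 16
step 10: x = -22, y = 19
step 11: x = -16, y = 21
step 12: x = -24, y = 22
step 13: x = -32, y = 19
The first disagreement with the transcript is at step 4, where the value should be x = -5.

step 4, x = -5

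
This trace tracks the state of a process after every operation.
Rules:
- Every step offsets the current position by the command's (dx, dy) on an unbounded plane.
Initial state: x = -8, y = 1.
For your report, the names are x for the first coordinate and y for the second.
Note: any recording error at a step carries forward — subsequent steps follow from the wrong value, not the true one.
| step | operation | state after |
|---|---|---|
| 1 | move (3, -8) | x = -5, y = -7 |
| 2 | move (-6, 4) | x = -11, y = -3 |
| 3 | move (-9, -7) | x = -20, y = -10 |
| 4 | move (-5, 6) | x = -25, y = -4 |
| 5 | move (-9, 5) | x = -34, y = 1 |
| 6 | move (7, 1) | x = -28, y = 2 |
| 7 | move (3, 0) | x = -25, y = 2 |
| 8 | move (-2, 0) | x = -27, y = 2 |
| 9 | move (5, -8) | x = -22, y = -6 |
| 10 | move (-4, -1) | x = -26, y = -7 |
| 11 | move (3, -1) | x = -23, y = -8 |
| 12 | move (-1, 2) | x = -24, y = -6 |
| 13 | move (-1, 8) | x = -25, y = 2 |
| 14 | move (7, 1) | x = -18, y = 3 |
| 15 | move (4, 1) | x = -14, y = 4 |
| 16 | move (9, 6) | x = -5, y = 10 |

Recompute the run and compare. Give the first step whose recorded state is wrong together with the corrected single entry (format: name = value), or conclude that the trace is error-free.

Recomputing the run from the initial state:
step 1: x = -5, y = -7
step 2: x = -11, y = -3
step 3: x = -20, y = -10
step 4: x = -25, y = -4
step 5: x = -34, y = 1
step 6: x = -27, y = 2
step 7: x = -24, y = 2
step 8: x = -26, y = 2
step 9: x = -21, y = -6
step 10: x = -25, y = -7
step 11: x = -22, y = -8
step 12: x = -23, y = -6
step 13: x = -24, y = 2
step 14: x = -17, y = 3
step 15: x = -13, y = 4
step 16: x = -4, y = 10
The first disagreement with the trace is at step 6, where the value should be x = -27.

step 6, x = -27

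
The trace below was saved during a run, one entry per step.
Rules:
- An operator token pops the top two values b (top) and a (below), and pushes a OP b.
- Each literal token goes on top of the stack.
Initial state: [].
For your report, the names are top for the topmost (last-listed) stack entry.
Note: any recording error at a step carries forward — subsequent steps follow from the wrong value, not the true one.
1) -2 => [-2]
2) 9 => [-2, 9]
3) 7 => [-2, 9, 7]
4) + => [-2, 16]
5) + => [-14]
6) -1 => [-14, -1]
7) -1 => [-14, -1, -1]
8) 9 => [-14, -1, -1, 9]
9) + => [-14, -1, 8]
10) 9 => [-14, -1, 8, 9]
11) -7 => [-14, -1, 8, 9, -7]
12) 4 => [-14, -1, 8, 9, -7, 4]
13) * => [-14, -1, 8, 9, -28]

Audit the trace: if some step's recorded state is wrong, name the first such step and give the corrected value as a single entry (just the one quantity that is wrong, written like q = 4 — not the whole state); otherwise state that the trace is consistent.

Step 1: push -2: top = -2 — verified.
Step 2: push 9: top = 9 — agrees with the trace.
Step 3: push 7: top = 7 — checks out.
Step 4: 9 + 7 = 16 — consistent with the trace.
Step 5: -2 + 16 = 14 — the trace disagrees here.
Conclusion: step 5 carries the first error; the entry should be top = 14.

step 5, top = 14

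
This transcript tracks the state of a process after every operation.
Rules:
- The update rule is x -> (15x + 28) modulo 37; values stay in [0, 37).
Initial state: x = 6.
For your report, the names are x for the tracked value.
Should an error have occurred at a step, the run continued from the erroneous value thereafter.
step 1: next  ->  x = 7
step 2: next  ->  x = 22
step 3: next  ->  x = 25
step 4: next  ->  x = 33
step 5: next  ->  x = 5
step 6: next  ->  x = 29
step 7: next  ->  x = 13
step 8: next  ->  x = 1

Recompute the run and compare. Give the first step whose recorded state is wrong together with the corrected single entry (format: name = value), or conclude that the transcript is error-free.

Step 1: x = (15*6 + 28) mod 37 = 7 — verified.
Step 2: x = (15*7 + 28) mod 37 = 22 — verified.
Step 3: x = (15*22 + 28) mod 37 = 25 — verified.
Step 4: x = (15*25 + 28) mod 37 = 33 — in agreement.
Step 5: x = (15*33 + 28) mod 37 = 5 — matches.
Step 6: x = (15*5 + 28) mod 37 = 29 — verified.
Step 7: x = (15*29 + 28) mod 37 = 19 — the recorded entry deviates here.
The earliest wrong entry is at step 7: it should read x = 19.

step 7, x = 19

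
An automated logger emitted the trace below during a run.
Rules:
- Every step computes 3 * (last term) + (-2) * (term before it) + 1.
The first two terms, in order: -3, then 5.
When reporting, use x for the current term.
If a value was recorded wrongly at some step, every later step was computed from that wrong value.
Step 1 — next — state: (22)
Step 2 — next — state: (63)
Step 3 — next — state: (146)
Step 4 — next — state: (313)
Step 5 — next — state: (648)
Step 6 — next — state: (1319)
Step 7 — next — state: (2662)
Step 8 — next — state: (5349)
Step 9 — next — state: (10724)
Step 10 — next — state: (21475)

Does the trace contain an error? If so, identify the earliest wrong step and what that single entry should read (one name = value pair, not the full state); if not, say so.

Recomputing the run from the initial state:
step 1: x = 22
step 2: x = 57
step 3: x = 128
step 4: x = 271
step 5: x = 558
step 6: x = 1133
step 7: x = 2284
step 8: x = 4587
step 9: x = 9194
step 10: x = 18409
The first disagreement with the trace is at step 2, where the value should be x = 57.

step 2, x = 57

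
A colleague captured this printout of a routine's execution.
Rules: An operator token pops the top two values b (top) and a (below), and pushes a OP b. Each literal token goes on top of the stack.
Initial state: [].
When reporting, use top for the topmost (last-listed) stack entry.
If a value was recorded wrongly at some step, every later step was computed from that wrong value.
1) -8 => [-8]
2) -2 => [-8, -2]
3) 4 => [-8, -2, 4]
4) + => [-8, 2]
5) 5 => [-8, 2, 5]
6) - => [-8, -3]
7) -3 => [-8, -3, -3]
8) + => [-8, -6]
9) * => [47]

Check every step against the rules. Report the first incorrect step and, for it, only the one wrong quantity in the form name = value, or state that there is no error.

step 9, top = 48

Recomputing the run from the initial state:
step 1: [-8]
step 2: [-8, -2]
step 3: [-8, -2, 4]
step 4: [-8, 2]
step 5: [-8, 2, 5]
step 6: [-8, -3]
step 7: [-8, -3, -3]
step 8: [-8, -6]
step 9: [48]
The first disagreement with the printout is at step 9, where the value should be top = 48.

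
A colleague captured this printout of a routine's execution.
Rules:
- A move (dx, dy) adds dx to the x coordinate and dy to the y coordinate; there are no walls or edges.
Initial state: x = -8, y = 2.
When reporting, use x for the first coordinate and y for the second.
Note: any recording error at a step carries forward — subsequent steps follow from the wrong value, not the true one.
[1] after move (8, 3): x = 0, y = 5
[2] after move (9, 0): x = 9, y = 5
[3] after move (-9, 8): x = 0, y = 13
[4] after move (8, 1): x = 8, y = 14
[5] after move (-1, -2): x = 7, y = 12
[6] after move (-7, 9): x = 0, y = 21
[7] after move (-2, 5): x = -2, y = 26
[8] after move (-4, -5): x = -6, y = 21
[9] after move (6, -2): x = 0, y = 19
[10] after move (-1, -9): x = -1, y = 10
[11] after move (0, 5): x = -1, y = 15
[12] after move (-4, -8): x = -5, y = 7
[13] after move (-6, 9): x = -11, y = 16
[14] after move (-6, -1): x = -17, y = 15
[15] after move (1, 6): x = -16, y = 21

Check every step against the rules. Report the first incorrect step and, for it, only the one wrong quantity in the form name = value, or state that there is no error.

no error

Recomputing the run from the initial state:
step 1: x = 0, y = 5
step 2: x = 9, y = 5
step 3: x = 0, y = 13
step 4: x = 8, y = 14
step 5: x = 7, y = 12
step 6: x = 0, y = 21
step 7: x = -2, y = 26
step 8: x = -6, y = 21
step 9: x = 0, y = 19
step 10: x = -1, y = 10
step 11: x = -1, y = 15
step 12: x = -5, y = 7
step 13: x = -11, y = 16
step 14: x = -17, y = 15
step 15: x = -16, y = 21
This matches the printout at every step.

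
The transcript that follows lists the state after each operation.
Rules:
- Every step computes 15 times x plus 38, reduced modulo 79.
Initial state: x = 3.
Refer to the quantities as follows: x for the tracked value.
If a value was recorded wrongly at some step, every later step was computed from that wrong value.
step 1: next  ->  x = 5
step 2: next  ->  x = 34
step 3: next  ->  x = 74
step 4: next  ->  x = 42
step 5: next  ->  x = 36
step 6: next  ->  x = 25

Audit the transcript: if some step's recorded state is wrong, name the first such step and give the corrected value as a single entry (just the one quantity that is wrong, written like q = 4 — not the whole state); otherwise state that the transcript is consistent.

Step 1: x = (15*3 + 38) mod 79 = 4 — the entry is off here.
Conclusion: step 1 carries the first error; the entry should be x = 4.

step 1, x = 4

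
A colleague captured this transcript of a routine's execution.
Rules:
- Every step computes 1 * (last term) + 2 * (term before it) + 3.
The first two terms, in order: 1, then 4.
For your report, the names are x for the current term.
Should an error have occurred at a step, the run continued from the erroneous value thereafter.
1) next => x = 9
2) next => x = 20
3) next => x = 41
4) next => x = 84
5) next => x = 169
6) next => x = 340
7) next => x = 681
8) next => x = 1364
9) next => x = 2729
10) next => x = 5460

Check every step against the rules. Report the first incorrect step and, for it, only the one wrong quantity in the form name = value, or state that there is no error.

no error

1. x = 1*(4) + (2)*(1) + (3) = 9 (matches)
2. x = 1*(9) + (2)*(4) + (3) = 20 (no discrepancy)
3. x = 1*(20) + (2)*(9) + (3) = 41 (exactly as logged)
4. x = 1*(41) + (2)*(20) + (3) = 84 (same as recorded)
5. x = 1*(84) + (2)*(41) + (3) = 169 (in agreement)
6. x = 1*(169) + (2)*(84) + (3) = 340 (exactly as logged)
7. x = 1*(340) + (2)*(169) + (3) = 681 (checks out)
8. x = 1*(681) + (2)*(340) + (3) = 1364 (agrees with the transcript)
9. x = 1*(1364) + (2)*(681) + (3) = 2729 (same as recorded)
10. x = 1*(2729) + (2)*(1364) + (3) = 5460 (confirmed correct)
Each recorded entry agrees with the recomputation.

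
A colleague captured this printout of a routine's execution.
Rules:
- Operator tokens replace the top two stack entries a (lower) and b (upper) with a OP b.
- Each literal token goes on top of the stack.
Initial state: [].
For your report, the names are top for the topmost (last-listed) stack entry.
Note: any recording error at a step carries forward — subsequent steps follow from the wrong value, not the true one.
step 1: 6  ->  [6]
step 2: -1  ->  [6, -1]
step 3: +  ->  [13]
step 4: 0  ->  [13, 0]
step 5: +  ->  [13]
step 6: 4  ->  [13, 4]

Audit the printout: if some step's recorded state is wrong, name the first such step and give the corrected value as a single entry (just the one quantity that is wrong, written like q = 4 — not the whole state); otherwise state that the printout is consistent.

1. push 6: top = 6 (agrees with the printout)
2. push -1: top = -1 (consistent with the printout)
3. 6 + -1 = 5 (this is not what the printout shows)
First deviation found at step 3; the corrected entry is top = 5.

step 3, top = 5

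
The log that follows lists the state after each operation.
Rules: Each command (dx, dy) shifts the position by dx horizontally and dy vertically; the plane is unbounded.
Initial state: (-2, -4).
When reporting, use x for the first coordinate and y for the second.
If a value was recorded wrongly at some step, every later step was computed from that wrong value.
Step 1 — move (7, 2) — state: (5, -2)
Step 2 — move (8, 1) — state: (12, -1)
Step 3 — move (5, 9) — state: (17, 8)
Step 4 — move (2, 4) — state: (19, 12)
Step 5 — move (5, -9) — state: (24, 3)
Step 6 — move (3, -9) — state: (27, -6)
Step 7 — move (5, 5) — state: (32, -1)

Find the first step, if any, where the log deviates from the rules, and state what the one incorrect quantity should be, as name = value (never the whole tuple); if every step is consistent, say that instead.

1. x = -2 + (7) = 5, y = -4 + (2) = -2 (confirmed correct)
2. x = 5 + (8) = 13, y = -2 + (1) = -1 (the log disagrees here)
The audit stops at step 2: the recorded entry is wrong and should be x = 13.

step 2, x = 13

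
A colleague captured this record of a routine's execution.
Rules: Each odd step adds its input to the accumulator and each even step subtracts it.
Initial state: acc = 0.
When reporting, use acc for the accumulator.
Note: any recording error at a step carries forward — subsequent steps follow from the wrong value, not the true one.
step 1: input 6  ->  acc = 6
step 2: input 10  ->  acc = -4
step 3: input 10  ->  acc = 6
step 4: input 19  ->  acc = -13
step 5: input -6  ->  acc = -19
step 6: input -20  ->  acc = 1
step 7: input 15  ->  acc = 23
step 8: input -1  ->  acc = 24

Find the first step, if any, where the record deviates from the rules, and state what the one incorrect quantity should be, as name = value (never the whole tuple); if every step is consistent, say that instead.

Recomputing the run from the initial state:
step 1: acc = 6
step 2: acc = -4
step 3: acc = 6
step 4: acc = -13
step 5: acc = -19
step 6: acc = 1
step 7: acc = 16
step 8: acc = 17
The first disagreement with the record is at step 7, where the value should be acc = 16.

step 7, acc = 16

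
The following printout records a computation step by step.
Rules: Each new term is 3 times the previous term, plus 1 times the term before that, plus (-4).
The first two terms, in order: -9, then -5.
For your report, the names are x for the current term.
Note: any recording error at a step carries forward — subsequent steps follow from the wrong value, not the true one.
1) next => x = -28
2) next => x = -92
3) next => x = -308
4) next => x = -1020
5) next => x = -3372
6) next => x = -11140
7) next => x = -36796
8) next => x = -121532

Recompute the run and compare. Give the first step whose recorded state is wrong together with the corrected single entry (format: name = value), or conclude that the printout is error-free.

step 1: x = 3*(-5) + (1)*(-9) + (-4) = -28 -> verified
step 2: x = 3*(-28) + (1)*(-5) + (-4) = -93 -> a discrepancy with the printout
Step 2 is the first one off; corrected, x = -93.

step 2, x = -93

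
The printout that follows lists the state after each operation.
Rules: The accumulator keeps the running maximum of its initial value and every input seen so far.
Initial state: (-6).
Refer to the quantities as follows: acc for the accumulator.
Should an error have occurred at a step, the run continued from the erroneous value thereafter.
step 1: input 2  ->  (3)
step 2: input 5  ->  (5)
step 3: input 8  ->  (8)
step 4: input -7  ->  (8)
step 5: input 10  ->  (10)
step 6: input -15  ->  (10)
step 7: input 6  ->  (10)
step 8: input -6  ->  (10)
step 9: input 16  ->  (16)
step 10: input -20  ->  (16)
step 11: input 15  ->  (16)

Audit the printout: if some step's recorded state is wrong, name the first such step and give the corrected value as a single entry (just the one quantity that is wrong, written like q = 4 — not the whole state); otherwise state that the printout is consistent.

Recomputing the run from the initial state:
step 1: acc = 2
step 2: acc = 5
step 3: acc = 8
step 4: acc = 8
step 5: acc = 10
step 6: acc = 10
step 7: acc = 10
step 8: acc = 10
step 9: acc = 16
step 10: acc = 16
step 11: acc = 16
The first disagreement with the printout is at step 1, where the value should be acc = 2.

step 1, acc = 2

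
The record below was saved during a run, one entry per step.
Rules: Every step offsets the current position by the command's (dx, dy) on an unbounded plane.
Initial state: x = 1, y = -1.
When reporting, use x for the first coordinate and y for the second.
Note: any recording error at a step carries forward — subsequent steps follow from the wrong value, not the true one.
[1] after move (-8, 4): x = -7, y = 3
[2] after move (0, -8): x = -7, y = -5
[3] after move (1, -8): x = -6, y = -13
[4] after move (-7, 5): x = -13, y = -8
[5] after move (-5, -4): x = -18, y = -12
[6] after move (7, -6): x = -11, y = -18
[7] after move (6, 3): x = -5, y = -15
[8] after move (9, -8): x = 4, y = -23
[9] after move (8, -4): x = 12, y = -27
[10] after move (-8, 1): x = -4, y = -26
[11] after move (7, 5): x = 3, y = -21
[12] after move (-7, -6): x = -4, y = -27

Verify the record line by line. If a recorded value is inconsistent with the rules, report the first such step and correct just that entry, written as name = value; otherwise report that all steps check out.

Recomputing the run from the initial state:
step 1: x = -7, y = 3
step 2: x = -7, y = -5
step 3: x = -6, y = -13
step 4: x = -13, y = -8
step 5: x = -18, y = -12
step 6: x = -11, y = -18
step 7: x = -5, y = -15
step 8: x = 4, y = -23
step 9: x = 12, y = -27
step 10: x = 4, y = -26
step 11: x = 11, y = -21
step 12: x = 4, y = -27
The first disagreement with the record is at step 10, where the value should be x = 4.

step 10, x = 4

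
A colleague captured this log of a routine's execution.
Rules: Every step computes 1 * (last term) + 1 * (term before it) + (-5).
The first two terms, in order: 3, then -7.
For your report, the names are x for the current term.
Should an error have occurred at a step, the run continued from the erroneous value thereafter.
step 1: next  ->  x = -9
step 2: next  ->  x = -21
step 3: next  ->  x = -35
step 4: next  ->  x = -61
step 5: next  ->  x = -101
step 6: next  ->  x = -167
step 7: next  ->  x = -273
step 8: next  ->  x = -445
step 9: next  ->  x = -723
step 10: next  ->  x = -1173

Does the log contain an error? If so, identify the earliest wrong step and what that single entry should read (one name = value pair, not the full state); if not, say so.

step 1: x = 1*(-7) + (1)*(3) + (-5) = -9 -> exactly as logged
step 2: x = 1*(-9) + (1)*(-7) + (-5) = -21 -> consistent with the log
step 3: x = 1*(-21) + (1)*(-9) + (-5) = -35 -> consistent with the log
step 4: x = 1*(-35) + (1)*(-21) + (-5) = -61 -> no discrepancy
step 5: x = 1*(-61) + (1)*(-35) + (-5) = -101 -> verified
step 6: x = 1*(-101) + (1)*(-61) + (-5) = -167 -> checks out
step 7: x = 1*(-167) + (1)*(-101) + (-5) = -273 -> matches
step 8: x = 1*(-273) + (1)*(-167) + (-5) = -445 -> exactly as logged
step 9: x = 1*(-445) + (1)*(-273) + (-5) = -723 -> consistent with the log
step 10: x = 1*(-723) + (1)*(-445) + (-5) = -1173 -> confirmed correct
Nothing is out of place; the run is error-free.

no error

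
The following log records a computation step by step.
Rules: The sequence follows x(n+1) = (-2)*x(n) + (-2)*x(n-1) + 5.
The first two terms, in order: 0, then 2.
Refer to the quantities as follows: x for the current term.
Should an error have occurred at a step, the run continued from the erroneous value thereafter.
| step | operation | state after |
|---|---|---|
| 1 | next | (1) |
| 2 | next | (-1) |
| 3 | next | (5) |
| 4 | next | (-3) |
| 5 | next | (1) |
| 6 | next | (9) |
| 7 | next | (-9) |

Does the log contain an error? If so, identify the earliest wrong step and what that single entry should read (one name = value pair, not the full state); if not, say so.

step 1: x = -2*(2) + (-2)*(0) + (5) = 1 -> matches
step 2: x = -2*(1) + (-2)*(2) + (5) = -1 -> checks out
step 3: x = -2*(-1) + (-2)*(1) + (5) = 5 -> no discrepancy
step 4: x = -2*(5) + (-2)*(-1) + (5) = -3 -> in agreement
step 5: x = -2*(-3) + (-2)*(5) + (5) = 1 -> exactly as logged
step 6: x = -2*(1) + (-2)*(-3) + (5) = 9 -> checks out
step 7: x = -2*(9) + (-2)*(1) + (5) = -15 -> the log has a different value
Conclusion: step 7 carries the first error; the entry should be x = -15.

step 7, x = -15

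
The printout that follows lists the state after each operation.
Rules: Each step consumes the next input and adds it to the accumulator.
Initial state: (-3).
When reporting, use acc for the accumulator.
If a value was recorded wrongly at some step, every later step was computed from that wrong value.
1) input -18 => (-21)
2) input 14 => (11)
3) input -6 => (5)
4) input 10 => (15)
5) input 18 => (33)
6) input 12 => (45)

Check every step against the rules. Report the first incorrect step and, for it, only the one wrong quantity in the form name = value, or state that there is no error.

step 2, acc = -7

Recomputing the run from the initial state:
step 1: acc = -21
step 2: acc = -7
step 3: acc = -13
step 4: acc = -3
step 5: acc = 15
step 6: acc = 27
The first disagreement with the printout is at step 2, where the value should be acc = -7.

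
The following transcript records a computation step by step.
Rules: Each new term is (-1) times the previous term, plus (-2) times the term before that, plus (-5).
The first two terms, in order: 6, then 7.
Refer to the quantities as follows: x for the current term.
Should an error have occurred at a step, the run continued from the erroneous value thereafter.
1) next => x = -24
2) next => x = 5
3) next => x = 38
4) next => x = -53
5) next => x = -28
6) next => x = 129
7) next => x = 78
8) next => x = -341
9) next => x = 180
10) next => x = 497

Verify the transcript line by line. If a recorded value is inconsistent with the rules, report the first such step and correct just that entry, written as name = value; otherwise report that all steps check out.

step 1: x = -1*(7) + (-2)*(6) + (-5) = -24 -> verified
step 2: x = -1*(-24) + (-2)*(7) + (-5) = 5 -> no discrepancy
step 3: x = -1*(5) + (-2)*(-24) + (-5) = 38 -> in agreement
step 4: x = -1*(38) + (-2)*(5) + (-5) = -53 -> no discrepancy
step 5: x = -1*(-53) + (-2)*(38) + (-5) = -28 -> exactly as logged
step 6: x = -1*(-28) + (-2)*(-53) + (-5) = 129 -> agrees with the transcript
step 7: x = -1*(129) + (-2)*(-28) + (-5) = -78 -> this is not what the transcript shows
Conclusion: step 7 carries the first error; the entry should be x = -78.

step 7, x = -78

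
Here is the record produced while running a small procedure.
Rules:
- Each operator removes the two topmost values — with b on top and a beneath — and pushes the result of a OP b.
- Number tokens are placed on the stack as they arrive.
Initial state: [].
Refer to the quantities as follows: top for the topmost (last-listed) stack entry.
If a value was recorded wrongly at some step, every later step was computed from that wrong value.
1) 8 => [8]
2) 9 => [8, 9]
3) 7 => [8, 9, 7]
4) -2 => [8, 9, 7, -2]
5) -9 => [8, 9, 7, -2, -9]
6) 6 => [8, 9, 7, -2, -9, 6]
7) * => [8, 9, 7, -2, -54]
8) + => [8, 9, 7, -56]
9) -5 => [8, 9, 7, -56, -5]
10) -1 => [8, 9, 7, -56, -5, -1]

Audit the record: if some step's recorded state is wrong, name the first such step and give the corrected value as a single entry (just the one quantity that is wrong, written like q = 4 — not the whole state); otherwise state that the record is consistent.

Step 1: push 8: top = 8 — verified.
Step 2: push 9: top = 9 — confirmed correct.
Step 3: push 7: top = 7 — checks out.
Step 4: push -2: top = -2 — confirmed correct.
Step 5: push -9: top = -9 — in agreement.
Step 6: push 6: top = 6 — consistent with the record.
Step 7: -9 * 6 = -54 — in agreement.
Step 8: -2 + -54 = -56 — no discrepancy.
Step 9: push -5: top = -5 — verified.
Step 10: push -1: top = -1 — consistent with the record.
Every step is consistent.

no error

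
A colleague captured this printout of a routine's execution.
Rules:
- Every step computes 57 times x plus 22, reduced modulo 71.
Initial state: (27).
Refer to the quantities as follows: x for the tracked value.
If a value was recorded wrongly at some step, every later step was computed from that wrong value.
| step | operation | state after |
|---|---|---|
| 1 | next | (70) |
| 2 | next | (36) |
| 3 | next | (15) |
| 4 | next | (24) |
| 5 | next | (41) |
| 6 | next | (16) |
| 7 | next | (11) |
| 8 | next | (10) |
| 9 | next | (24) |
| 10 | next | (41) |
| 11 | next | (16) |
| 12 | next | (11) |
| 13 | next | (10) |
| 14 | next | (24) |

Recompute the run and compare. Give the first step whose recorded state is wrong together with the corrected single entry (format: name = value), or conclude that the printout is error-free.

step 4, x = 25

Step 1: x = (57*27 + 22) mod 71 = 70 — same as recorded.
Step 2: x = (57*70 + 22) mod 71 = 36 — consistent with the printout.
Step 3: x = (57*36 + 22) mod 71 = 15 — confirmed correct.
Step 4: x = (57*15 + 22) mod 71 = 25 — this is not what the printout shows.
That makes step 4 the first incorrect line — x = 25 is what it should show.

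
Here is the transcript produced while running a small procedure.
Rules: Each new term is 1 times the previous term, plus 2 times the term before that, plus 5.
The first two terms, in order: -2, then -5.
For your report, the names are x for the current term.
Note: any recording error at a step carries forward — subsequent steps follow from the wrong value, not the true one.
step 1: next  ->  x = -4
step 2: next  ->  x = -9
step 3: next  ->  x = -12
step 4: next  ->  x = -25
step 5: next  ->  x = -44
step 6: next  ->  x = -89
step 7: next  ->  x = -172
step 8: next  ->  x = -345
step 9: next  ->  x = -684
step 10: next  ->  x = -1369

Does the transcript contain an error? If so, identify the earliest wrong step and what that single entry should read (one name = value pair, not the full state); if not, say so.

1. x = 1*(-5) + (2)*(-2) + (5) = -4 (same as recorded)
2. x = 1*(-4) + (2)*(-5) + (5) = -9 (in agreement)
3. x = 1*(-9) + (2)*(-4) + (5) = -12 (confirmed correct)
4. x = 1*(-12) + (2)*(-9) + (5) = -25 (agrees with the transcript)
5. x = 1*(-25) + (2)*(-12) + (5) = -44 (agrees with the transcript)
6. x = 1*(-44) + (2)*(-25) + (5) = -89 (exactly as logged)
7. x = 1*(-89) + (2)*(-44) + (5) = -172 (agrees with the transcript)
8. x = 1*(-172) + (2)*(-89) + (5) = -345 (same as recorded)
9. x = 1*(-345) + (2)*(-172) + (5) = -684 (checks out)
10. x = 1*(-684) + (2)*(-345) + (5) = -1369 (verified)
Each recorded entry agrees with the recomputation.

no error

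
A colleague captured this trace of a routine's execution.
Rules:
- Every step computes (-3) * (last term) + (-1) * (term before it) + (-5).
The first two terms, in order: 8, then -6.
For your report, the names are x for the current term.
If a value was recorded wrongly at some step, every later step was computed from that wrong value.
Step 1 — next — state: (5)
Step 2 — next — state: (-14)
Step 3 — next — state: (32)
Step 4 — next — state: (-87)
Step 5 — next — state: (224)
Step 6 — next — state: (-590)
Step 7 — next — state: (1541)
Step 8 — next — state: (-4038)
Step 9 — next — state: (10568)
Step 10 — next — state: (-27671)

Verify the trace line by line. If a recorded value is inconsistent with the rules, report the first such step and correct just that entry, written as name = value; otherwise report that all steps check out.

no error

Step 1: x = -3*(-6) + (-1)*(8) + (-5) = 5 — matches.
Step 2: x = -3*(5) + (-1)*(-6) + (-5) = -14 — consistent with the trace.
Step 3: x = -3*(-14) + (-1)*(5) + (-5) = 32 — exactly as logged.
Step 4: x = -3*(32) + (-1)*(-14) + (-5) = -87 — in agreement.
Step 5: x = -3*(-87) + (-1)*(32) + (-5) = 224 — in agreement.
Step 6: x = -3*(224) + (-1)*(-87) + (-5) = -590 — matches.
Step 7: x = -3*(-590) + (-1)*(224) + (-5) = 1541 — checks out.
Step 8: x = -3*(1541) + (-1)*(-590) + (-5) = -4038 — matches.
Step 9: x = -3*(-4038) + (-1)*(1541) + (-5) = 10568 — verified.
Step 10: x = -3*(10568) + (-1)*(-4038) + (-5) = -27671 — no discrepancy.
The whole run recomputes cleanly — no discrepancies.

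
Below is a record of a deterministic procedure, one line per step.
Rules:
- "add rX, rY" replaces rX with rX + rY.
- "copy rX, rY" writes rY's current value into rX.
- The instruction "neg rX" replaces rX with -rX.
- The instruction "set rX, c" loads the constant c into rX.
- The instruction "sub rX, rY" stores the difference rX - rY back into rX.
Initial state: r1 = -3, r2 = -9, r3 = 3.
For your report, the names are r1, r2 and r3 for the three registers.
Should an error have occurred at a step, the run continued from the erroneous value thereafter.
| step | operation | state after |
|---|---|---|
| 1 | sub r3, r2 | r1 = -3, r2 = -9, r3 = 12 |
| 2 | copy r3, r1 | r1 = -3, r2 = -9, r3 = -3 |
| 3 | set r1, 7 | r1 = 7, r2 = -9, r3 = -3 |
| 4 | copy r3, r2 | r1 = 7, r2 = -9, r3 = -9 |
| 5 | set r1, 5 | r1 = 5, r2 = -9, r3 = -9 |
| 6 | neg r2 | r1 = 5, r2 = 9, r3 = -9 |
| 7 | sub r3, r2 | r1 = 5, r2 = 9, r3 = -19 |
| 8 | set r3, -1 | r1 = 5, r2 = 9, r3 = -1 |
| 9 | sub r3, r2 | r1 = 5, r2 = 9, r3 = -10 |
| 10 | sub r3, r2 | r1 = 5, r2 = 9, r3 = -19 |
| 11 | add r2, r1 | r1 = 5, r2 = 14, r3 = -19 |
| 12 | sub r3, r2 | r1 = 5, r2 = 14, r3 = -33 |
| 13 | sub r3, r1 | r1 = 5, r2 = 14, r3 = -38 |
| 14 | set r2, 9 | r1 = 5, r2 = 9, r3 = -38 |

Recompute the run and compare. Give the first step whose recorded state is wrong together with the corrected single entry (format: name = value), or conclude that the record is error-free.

Recomputing the run from the initial state:
step 1: r1 = -3, r2 = -9, r3 = 12
step 2: r1 = -3, r2 = -9, r3 = -3
step 3: r1 = 7, r2 = -9, r3 = -3
step 4: r1 = 7, r2 = -9, r3 = -9
step 5: r1 = 5, r2 = -9, r3 = -9
step 6: r1 = 5, r2 = 9, r3 = -9
step 7: r1 = 5, r2 = 9, r3 = -18
step 8: r1 = 5, r2 = 9, r3 = -1
step 9: r1 = 5, r2 = 9, r3 = -10
step 10: r1 = 5, r2 = 9, r3 = -19
step 11: r1 = 5, r2 = 14, r3 = -19
step 12: r1 = 5, r2 = 14, r3 = -33
step 13: r1 = 5, r2 = 14, r3 = -38
step 14: r1 = 5, r2 = 9, r3 = -38
The first disagreement with the record is at step 7, where the value should be r3 = -18.

step 7, r3 = -18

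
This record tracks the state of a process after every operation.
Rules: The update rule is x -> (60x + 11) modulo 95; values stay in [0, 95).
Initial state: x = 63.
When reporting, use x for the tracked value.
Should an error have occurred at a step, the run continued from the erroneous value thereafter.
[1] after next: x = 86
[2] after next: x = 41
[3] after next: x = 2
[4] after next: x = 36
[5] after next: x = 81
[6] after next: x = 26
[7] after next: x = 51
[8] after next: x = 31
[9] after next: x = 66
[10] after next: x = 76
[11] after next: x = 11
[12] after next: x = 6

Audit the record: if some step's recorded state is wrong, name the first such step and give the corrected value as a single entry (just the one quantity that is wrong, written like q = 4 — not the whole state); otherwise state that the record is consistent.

Step 1: x = (60*63 + 11) mod 95 = 86 — no discrepancy.
Step 2: x = (60*86 + 11) mod 95 = 41 — no discrepancy.
Step 3: x = (60*41 + 11) mod 95 = 1 — the record has a different value.
So the first discrepancy is step 3, where the right value is x = 1.

step 3, x = 1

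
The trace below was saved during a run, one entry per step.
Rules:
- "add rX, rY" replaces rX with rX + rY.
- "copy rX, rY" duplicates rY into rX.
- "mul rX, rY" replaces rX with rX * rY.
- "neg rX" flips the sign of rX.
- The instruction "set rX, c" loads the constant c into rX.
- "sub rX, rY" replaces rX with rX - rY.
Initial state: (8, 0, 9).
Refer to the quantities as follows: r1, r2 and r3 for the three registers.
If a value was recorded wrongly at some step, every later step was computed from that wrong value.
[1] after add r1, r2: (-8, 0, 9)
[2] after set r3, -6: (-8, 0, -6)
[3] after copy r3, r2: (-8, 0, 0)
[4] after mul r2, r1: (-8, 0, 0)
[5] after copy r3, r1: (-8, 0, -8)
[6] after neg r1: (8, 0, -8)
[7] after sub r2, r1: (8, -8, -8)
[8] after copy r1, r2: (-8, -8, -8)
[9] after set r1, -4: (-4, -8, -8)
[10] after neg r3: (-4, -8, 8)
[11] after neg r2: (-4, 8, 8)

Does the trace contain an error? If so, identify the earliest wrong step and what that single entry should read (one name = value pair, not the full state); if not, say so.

step 1, r1 = 8

1. r1 = 8 + 0 = 8 (the recorded entry deviates here)
The audit stops at step 1: the recorded entry is wrong and should be r1 = 8.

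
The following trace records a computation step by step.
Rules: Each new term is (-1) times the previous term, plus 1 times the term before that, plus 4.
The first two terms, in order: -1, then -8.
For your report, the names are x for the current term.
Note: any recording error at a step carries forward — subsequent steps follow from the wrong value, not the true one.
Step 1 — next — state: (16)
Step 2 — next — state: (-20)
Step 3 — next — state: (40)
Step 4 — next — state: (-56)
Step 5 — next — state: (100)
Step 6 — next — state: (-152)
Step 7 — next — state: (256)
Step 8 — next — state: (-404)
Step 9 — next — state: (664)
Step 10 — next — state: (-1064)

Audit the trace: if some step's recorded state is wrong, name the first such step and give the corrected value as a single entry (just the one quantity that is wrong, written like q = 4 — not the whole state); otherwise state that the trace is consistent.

step 1, x = 11

Step 1: x = -1*(-8) + (1)*(-1) + (4) = 11 — this is not what the trace shows.
First deviation found at step 1; the corrected entry is x = 11.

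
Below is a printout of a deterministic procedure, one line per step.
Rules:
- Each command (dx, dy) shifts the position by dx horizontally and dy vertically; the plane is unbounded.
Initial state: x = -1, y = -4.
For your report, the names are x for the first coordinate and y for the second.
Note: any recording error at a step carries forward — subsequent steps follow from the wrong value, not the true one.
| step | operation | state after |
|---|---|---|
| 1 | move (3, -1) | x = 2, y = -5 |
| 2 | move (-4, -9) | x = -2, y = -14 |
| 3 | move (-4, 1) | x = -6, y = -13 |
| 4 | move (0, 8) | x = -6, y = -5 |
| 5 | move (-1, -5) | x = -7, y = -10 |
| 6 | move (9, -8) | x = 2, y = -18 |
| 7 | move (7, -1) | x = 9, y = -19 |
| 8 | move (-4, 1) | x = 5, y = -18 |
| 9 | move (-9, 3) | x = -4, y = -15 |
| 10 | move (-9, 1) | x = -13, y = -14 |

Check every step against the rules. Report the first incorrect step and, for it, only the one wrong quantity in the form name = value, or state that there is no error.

step 1: x = -1 + (3) = 2, y = -4 + (-1) = -5 -> no discrepancy
step 2: x = 2 + (-4) = -2, y = -5 + (-9) = -14 -> consistent with the printout
step 3: x = -2 + (-4) = -6, y = -14 + (1) = -13 -> agrees with the printout
step 4: x = -6 + (0) = -6, y = -13 + (8) = -5 -> verified
step 5: x = -6 + (-1) = -7, y = -5 + (-5) = -10 -> verified
step 6: x = -7 + (9) = 2, y = -10 + (-8) = -18 -> checks out
step 7: x = 2 + (7) = 9, y = -18 + (-1) = -19 -> matches
step 8: x = 9 + (-4) = 5, y = -19 + (1) = -18 -> same as recorded
step 9: x = 5 + (-9) = -4, y = -18 + (3) = -15 -> consistent with the printout
step 10: x = -4 + (-9) = -13, y = -15 + (1) = -14 -> verified
Nothing is out of place; the run is error-free.

no error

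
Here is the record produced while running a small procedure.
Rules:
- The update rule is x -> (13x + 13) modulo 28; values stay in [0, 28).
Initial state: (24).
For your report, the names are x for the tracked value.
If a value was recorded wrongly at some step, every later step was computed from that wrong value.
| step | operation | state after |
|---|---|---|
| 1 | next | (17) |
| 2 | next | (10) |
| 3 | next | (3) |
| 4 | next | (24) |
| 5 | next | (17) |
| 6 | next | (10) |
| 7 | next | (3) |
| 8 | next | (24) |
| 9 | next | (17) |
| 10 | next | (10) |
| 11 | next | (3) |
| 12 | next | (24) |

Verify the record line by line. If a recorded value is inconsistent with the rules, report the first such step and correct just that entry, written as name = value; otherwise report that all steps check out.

no error

step 1: x = (13*24 + 13) mod 28 = 17 -> confirmed correct
step 2: x = (13*17 + 13) mod 28 = 10 -> exactly as logged
step 3: x = (13*10 + 13) mod 28 = 3 -> same as recorded
step 4: x = (13*3 + 13) mod 28 = 24 -> consistent with the record
step 5: x = (13*24 + 13) mod 28 = 17 -> agrees with the record
step 6: x = (13*17 + 13) mod 28 = 10 -> consistent with the record
step 7: x = (13*10 + 13) mod 28 = 3 -> no discrepancy
step 8: x = (13*3 + 13) mod 28 = 24 -> exactly as logged
step 9: x = (13*24 + 13) mod 28 = 17 -> verified
step 10: x = (13*17 + 13) mod 28 = 10 -> agrees with the record
step 11: x = (13*10 + 13) mod 28 = 3 -> confirmed correct
step 12: x = (13*3 + 13) mod 28 = 24 -> confirmed correct
No step deviates from the rules.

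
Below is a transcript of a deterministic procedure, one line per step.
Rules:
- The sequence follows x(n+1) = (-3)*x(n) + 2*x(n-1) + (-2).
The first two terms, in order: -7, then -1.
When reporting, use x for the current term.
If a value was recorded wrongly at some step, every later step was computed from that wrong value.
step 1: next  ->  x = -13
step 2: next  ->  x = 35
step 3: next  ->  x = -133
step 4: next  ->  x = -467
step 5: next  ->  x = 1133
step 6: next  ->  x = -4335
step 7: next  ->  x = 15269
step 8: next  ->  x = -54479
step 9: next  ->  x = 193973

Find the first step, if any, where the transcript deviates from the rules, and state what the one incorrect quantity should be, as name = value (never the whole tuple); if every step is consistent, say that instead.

step 4, x = 467

Step 1: x = -3*(-1) + (2)*(-7) + (-2) = -13 — confirmed correct.
Step 2: x = -3*(-13) + (2)*(-1) + (-2) = 35 — agrees with the transcript.
Step 3: x = -3*(35) + (2)*(-13) + (-2) = -133 — matches.
Step 4: x = -3*(-133) + (2)*(35) + (-2) = 467 — the transcript disagrees here.
The earliest wrong entry is at step 4: it should read x = 467.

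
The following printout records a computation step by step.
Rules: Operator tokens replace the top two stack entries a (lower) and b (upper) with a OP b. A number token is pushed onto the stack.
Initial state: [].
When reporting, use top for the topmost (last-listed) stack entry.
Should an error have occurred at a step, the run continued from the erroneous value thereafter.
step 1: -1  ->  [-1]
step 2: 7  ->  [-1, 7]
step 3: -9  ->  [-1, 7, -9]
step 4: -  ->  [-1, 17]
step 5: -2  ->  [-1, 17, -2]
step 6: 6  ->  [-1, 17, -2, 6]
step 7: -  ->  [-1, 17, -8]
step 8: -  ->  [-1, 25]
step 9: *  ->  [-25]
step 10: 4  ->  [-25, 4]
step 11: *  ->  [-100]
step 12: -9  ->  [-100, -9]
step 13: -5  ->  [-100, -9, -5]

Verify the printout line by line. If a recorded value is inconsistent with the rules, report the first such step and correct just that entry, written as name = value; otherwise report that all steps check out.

Recomputing the run from the initial state:
step 1: [-1]
step 2: [-1, 7]
step 3: [-1, 7, -9]
step 4: [-1, 16]
step 5: [-1, 16, -2]
step 6: [-1, 16, -2, 6]
step 7: [-1, 16, -8]
step 8: [-1, 24]
step 9: [-24]
step 10: [-24, 4]
step 11: [-96]
step 12: [-96, -9]
step 13: [-96, -9, -5]
The first disagreement with the printout is at step 4, where the value should be top = 16.

step 4, top = 16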